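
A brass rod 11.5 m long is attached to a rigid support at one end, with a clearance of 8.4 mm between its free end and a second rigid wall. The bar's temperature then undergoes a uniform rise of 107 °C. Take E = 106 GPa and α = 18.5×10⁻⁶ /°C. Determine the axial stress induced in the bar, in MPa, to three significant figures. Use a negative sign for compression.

-132 MPa

Free thermal expansion αLΔT = 18.5e-6 · 11500 · 107 = 22.76 mm.
The walls engage after the gap closes; constrained expansion = 22.76 − 8.4 = 14.36 mm.
The walls impose strain ε = −(14.36)/11500 = -1.2491e-03; σ = Eε = 106000 · -1.2491e-03 = -132.4 MPa.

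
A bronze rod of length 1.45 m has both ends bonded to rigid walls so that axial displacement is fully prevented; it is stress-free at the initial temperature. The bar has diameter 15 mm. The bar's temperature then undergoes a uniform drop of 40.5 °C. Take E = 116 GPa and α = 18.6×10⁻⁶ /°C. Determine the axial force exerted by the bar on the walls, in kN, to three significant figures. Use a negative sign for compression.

Free thermal expansion αLΔT = 18.6e-6 · 1450 · -40.5 = -1.092 mm.
The walls impose strain ε = −(-1.092)/1450 = 7.5330e-04; σ = Eε = 116000 · 7.5330e-04 = 87.38 MPa.
Wall reaction R = σ·A = 87.38·176.7 = 15440 N = 15.44 kN.

15.4 kN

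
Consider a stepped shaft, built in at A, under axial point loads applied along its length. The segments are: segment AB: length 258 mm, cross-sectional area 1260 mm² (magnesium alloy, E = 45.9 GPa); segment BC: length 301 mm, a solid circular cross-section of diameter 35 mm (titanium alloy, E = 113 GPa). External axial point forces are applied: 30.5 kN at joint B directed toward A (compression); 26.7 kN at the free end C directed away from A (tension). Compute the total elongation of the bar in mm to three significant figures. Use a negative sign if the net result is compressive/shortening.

Internal axial forces (sectioning from the free end, tension +): N_BC = 26.7 kN, N_AB = -3.8 kN.
A_BC = 962.1 mm².
δ_AB = -3800·258/(1260·45900) = -0.01695 mm
δ_BC = 26700·301/(962.1·113000) = 0.07392 mm
δ = Σδ_i = 0.05697 mm.

0.0570 mm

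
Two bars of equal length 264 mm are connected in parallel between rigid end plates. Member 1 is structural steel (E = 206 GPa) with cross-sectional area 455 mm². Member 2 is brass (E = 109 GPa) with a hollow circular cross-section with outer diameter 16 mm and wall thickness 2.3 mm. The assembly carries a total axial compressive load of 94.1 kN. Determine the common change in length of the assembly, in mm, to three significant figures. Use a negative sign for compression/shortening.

-0.238 mm

A_2 = 98.99 mm².
Equal strain + equilibrium ⇒ each member carries load in proportion to AE: A₁E₁ = 93730000 N, A₂E₂ = 10790000 N, ΣAE = 104500000 N.
δ = PL/ΣAE = -94100·264/104500000 = -0.2377 mm.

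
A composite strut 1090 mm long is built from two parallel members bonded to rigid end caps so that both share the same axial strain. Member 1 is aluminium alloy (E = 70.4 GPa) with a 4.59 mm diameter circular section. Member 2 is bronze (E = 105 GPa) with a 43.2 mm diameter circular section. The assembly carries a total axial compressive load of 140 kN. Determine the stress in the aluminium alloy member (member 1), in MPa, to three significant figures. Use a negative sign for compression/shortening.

-63.6 MPa

A_1 = 16.55 mm².
A_2 = 1466 mm².
Equal strain + equilibrium ⇒ each member carries load in proportion to AE: A₁E₁ = 1165000 N, A₂E₂ = 153900000 N, ΣAE = 155100000 N.
σ₁ = P·E₁/ΣAE = -140000·70400/155100000 = -63.56 MPa.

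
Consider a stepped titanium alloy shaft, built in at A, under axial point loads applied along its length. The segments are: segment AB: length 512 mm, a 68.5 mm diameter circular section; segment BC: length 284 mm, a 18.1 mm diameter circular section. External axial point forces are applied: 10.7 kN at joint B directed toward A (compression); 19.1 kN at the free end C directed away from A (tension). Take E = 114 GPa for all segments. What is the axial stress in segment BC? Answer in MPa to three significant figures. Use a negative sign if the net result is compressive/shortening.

Internal axial forces (sectioning from the free end, tension +): N_BC = 19.1 kN, N_AB = 8.4 kN.
A_BC = 257.3 mm².
σ_BC = N_BC/A_BC = 19100/257.3 = 74.23 MPa.

74.2 MPa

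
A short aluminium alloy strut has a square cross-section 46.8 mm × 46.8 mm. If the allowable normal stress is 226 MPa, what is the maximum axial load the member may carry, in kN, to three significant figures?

A = 2190 mm².
P_max = σ_allow · A = 226 · 2190 = 495000 N = 495 kN.

495 kN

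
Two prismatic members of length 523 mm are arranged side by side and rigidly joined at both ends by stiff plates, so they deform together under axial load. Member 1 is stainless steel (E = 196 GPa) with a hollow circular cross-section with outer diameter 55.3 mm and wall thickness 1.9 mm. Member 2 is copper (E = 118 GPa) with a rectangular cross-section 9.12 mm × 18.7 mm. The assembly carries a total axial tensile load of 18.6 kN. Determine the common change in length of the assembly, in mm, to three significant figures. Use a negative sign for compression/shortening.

A_1 = 318.7 mm².
A_2 = 170.5 mm².
Equal strain + equilibrium ⇒ each member carries load in proportion to AE: A₁E₁ = 62470000 N, A₂E₂ = 20120000 N, ΣAE = 82600000 N.
δ = PL/ΣAE = 18600·523/82600000 = 0.1178 mm.

0.118 mm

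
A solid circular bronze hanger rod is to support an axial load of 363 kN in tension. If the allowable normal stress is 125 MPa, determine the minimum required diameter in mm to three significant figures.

Required area A ≥ P/σ_allow = 363000/125 = 2904 mm².
For a solid circular section, d ≥ √(4A/π) = 60.81 mm.

60.8 mm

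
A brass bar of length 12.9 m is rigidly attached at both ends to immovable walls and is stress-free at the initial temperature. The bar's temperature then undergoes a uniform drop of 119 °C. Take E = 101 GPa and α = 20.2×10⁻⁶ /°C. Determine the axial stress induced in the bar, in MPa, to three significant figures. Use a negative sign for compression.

243 MPa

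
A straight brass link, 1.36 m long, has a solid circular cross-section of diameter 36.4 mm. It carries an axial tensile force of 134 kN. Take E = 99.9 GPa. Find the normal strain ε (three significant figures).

0.00129

A = 1041 mm².
σ = N/A = 128.8 MPa; ε = σ/E = 128.8/99900 = 1.289e-03.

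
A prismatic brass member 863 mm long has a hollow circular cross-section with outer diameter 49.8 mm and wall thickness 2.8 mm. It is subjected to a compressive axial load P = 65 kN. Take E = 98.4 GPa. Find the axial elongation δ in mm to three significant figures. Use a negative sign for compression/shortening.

A = 413.4 mm².
δ_mech = NL/(AE) = -65000·863/(413.4·98400) = -1.379 mm.

-1.38 mm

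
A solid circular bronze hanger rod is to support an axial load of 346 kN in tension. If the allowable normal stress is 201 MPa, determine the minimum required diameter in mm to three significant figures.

46.8 mm

Required area A ≥ P/σ_allow = 346000/201 = 1721 mm².
For a solid circular section, d ≥ √(4A/π) = 46.82 mm.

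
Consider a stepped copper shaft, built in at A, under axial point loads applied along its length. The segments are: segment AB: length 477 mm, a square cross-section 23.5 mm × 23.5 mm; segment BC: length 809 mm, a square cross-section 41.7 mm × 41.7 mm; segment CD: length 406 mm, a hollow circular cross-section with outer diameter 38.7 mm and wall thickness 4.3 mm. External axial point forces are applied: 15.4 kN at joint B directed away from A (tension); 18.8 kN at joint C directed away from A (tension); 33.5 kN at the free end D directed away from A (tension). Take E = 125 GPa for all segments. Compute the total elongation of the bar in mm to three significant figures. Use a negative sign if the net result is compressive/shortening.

Internal axial forces (sectioning from the free end, tension +): N_CD = 33.5 kN, N_BC = 52.3 kN, N_AB = 67.7 kN.
A_AB = 552.2 mm².
A_BC = 1739 mm².
A_CD = 464.7 mm².
δ_AB = 67700·477/(552.2·125000) = 0.4678 mm
δ_BC = 52300·809/(1739·125000) = 0.1947 mm
δ_CD = 33500·406/(464.7·125000) = 0.2341 mm
δ = Σδ_i = 0.8966 mm.

0.897 mm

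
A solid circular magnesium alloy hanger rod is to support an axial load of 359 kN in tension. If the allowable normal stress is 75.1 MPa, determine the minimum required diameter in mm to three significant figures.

78.0 mm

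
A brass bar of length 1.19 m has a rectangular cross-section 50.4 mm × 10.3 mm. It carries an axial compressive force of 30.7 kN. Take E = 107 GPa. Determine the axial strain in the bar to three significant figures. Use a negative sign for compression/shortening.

A = 519.1 mm².
σ = N/A = -59.14 MPa; ε = σ/E = -59.14/107000 = -5.527e-04.

-5.53e-04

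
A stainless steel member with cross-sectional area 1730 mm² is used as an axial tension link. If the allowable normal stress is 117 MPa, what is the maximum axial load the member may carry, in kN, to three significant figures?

P_max = σ_allow · A = 117 · 1730 = 202400 N = 202.4 kN.

202 kN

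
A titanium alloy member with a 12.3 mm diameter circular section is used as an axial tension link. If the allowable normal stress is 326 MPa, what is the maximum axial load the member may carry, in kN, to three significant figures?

38.7 kN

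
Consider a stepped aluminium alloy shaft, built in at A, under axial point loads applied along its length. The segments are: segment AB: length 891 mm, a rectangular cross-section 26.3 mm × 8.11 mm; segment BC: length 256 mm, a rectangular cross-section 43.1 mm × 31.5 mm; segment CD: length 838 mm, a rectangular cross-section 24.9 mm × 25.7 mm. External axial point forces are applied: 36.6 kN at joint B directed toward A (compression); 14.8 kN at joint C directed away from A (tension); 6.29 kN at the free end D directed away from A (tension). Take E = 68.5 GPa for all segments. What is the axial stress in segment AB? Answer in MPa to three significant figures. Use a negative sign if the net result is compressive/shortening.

-72.7 MPa

Internal axial forces (sectioning from the free end, tension +): N_CD = 6.29 kN, N_BC = 21.09 kN, N_AB = -15.51 kN.
A_AB = 213.3 mm².
σ_AB = N_AB/A_AB = -15510/213.3 = -72.72 MPa.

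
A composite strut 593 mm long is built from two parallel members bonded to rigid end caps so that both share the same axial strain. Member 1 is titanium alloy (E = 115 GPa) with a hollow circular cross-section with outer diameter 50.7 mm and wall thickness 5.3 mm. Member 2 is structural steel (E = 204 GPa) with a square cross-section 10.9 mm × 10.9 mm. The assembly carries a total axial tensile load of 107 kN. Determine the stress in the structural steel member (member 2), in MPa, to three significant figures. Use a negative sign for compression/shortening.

A_1 = 755.9 mm².
A_2 = 118.8 mm².
Equal strain + equilibrium ⇒ each member carries load in proportion to AE: A₁E₁ = 86930000 N, A₂E₂ = 24240000 N, ΣAE = 111200000 N.
σ₂ = P·E₂/ΣAE = 107000·204000/111200000 = 196.3 MPa.

196 MPa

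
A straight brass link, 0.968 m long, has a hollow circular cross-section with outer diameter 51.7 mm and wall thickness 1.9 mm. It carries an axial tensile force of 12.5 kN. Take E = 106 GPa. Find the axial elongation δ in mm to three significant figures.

A = 297.3 mm².
δ_mech = NL/(AE) = 12500·968/(297.3·106000) = 0.384 mm.

0.384 mm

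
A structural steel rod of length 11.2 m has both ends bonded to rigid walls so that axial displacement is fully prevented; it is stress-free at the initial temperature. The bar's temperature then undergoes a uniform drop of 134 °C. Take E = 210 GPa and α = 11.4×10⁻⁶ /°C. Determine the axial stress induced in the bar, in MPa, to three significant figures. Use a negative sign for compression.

321 MPa

Free thermal expansion αLΔT = 11.4e-6 · 11200 · -134 = -17.11 mm.
The walls impose strain ε = −(-17.11)/11200 = 1.5276e-03; σ = Eε = 210000 · 1.5276e-03 = 320.8 MPa.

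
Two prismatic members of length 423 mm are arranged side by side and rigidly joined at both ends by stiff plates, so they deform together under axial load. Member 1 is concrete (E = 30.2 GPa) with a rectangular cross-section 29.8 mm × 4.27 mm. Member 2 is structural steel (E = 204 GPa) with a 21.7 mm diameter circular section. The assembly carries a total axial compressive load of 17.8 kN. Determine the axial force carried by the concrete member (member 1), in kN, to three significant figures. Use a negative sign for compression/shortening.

-0.863 kN

A_1 = 127.2 mm².
A_2 = 369.8 mm².
Equal strain + equilibrium ⇒ each member carries load in proportion to AE: A₁E₁ = 3843000 N, A₂E₂ = 75450000 N, ΣAE = 79290000 N.
F₁ = P·A₁E₁/ΣAE = -17800·3843000/79290000 = -862.7 N.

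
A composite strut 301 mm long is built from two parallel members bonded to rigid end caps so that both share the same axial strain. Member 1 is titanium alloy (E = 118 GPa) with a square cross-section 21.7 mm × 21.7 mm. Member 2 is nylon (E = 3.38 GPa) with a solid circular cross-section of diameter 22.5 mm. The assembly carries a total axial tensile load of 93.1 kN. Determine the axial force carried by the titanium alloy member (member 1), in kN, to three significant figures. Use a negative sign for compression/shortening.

A_1 = 470.9 mm².
A_2 = 397.6 mm².
Equal strain + equilibrium ⇒ each member carries load in proportion to AE: A₁E₁ = 55570000 N, A₂E₂ = 1344000 N, ΣAE = 56910000 N.
F₁ = P·A₁E₁/ΣAE = 93100·55570000/56910000 = 90900 N.

90.9 kN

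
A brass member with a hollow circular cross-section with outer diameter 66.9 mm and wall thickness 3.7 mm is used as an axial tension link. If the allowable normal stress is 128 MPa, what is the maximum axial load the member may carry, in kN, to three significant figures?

94.0 kN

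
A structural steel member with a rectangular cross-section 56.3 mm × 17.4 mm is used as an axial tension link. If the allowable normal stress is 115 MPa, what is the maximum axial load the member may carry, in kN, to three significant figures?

113 kN

A = 979.6 mm².
P_max = σ_allow · A = 115 · 979.6 = 112700 N = 112.7 kN.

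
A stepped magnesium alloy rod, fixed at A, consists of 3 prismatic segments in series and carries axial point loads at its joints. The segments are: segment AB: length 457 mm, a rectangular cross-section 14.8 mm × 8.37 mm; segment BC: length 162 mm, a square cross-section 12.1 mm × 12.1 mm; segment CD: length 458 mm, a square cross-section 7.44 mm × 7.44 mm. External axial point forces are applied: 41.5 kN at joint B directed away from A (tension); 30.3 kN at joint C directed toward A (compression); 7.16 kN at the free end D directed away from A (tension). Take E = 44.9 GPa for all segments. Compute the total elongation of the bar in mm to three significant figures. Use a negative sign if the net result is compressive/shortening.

2.26 mm

Internal axial forces (sectioning from the free end, tension +): N_CD = 7.16 kN, N_BC = -23.14 kN, N_AB = 18.36 kN.
A_AB = 123.9 mm².
A_BC = 146.4 mm².
A_CD = 55.35 mm².
δ_AB = 18360·457/(123.9·44900) = 1.509 mm
δ_BC = -23140·162/(146.4·44900) = -0.5702 mm
δ_CD = 7160·458/(55.35·44900) = 1.319 mm
δ = Σδ_i = 2.258 mm.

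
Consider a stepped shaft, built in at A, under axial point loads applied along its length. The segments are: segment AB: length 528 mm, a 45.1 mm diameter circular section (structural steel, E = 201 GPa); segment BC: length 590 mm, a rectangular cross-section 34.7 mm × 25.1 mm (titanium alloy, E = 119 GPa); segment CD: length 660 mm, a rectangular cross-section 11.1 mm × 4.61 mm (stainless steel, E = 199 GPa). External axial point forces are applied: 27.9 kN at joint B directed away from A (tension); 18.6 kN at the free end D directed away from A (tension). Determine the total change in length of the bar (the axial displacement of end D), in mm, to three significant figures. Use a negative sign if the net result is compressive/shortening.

1.39 mm

Internal axial forces (sectioning from the free end, tension +): N_CD = 18.6 kN, N_BC = 18.6 kN, N_AB = 46.5 kN.
A_AB = 1598 mm².
A_BC = 871 mm².
A_CD = 51.17 mm².
δ_AB = 46500·528/(1598·201000) = 0.07646 mm
δ_BC = 18600·590/(871·119000) = 0.1059 mm
δ_CD = 18600·660/(51.17·199000) = 1.206 mm
δ = Σδ_i = 1.388 mm.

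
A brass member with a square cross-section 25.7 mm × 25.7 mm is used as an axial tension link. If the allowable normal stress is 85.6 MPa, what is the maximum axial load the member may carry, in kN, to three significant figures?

A = 660.5 mm².
P_max = σ_allow · A = 85.6 · 660.5 = 56540 N = 56.54 kN.

56.5 kN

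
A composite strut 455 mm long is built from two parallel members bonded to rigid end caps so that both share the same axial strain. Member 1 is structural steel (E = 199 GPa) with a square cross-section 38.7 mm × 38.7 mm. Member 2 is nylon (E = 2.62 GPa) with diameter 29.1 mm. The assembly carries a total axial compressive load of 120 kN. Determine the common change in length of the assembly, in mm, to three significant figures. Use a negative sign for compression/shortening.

A_1 = 1498 mm².
A_2 = 665.1 mm².
Equal strain + equilibrium ⇒ each member carries load in proportion to AE: A₁E₁ = 298000000 N, A₂E₂ = 1743000 N, ΣAE = 299800000 N.
δ = PL/ΣAE = -120000·455/299800000 = -0.1821 mm.

-0.182 mm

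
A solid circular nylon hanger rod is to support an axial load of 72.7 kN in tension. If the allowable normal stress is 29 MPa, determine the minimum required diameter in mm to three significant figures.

Required area A ≥ P/σ_allow = 72700/29 = 2507 mm².
For a solid circular section, d ≥ √(4A/π) = 56.5 mm.

56.5 mm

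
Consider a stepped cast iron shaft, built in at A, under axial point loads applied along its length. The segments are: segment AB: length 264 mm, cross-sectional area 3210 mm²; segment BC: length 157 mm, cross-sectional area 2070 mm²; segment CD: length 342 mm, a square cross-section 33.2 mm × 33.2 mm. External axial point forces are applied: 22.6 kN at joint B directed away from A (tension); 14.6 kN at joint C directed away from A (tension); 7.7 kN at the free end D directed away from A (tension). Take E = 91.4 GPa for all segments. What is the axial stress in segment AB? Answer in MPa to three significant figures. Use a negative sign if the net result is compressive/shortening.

14.0 MPa

Internal axial forces (sectioning from the free end, tension +): N_CD = 7.7 kN, N_BC = 22.3 kN, N_AB = 44.9 kN.
σ_AB = N_AB/A_AB = 44900/3210 = 13.99 MPa.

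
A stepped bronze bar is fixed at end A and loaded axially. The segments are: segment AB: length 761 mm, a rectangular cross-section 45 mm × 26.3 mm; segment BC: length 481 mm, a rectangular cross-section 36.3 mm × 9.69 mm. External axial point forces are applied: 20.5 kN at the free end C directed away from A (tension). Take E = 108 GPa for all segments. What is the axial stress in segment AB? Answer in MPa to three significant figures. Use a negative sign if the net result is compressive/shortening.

Internal axial forces (sectioning from the free end, tension +): N_BC = 20.5 kN, N_AB = 20.5 kN.
A_AB = 1184 mm².
σ_AB = N_AB/A_AB = 20500/1184 = 17.32 MPa.

17.3 MPa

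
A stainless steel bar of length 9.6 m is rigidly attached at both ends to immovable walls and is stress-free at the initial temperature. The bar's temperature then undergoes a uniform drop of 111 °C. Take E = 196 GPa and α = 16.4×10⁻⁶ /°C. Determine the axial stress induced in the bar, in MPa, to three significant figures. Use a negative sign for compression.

357 MPa

Free thermal expansion αLΔT = 16.4e-6 · 9600 · -111 = -17.48 mm.
The walls impose strain ε = −(-17.48)/9600 = 1.8204e-03; σ = Eε = 196000 · 1.8204e-03 = 356.8 MPa.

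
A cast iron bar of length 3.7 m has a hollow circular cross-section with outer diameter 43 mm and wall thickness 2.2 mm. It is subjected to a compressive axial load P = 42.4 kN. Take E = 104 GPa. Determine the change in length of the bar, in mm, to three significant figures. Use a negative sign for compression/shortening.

A = 282 mm².
δ_mech = NL/(AE) = -42400·3700/(282·104000) = -5.349 mm.

-5.35 mm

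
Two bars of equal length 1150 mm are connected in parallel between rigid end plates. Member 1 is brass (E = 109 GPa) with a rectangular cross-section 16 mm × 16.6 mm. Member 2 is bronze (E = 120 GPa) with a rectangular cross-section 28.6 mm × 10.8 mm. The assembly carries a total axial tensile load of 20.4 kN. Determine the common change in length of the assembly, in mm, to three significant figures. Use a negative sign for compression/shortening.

A_1 = 265.6 mm².
A_2 = 308.9 mm².
Equal strain + equilibrium ⇒ each member carries load in proportion to AE: A₁E₁ = 28950000 N, A₂E₂ = 37070000 N, ΣAE = 66020000 N.
δ = PL/ΣAE = 20400·1150/66020000 = 0.3554 mm.

0.355 mm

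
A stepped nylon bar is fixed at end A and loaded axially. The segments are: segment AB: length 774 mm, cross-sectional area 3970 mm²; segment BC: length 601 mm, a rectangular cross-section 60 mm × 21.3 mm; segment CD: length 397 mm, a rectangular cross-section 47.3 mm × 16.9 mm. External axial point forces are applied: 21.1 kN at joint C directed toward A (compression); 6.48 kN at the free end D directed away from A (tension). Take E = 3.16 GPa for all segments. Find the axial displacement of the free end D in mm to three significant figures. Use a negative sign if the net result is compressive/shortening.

-2.06 mm

Internal axial forces (sectioning from the free end, tension +): N_CD = 6.48 kN, N_BC = -14.62 kN, N_AB = -14.62 kN.
A_BC = 1278 mm².
A_CD = 799.4 mm².
δ_AB = -14620·774/(3970·3160) = -0.902 mm
δ_BC = -14620·601/(1278·3160) = -2.176 mm
δ_CD = 6480·397/(799.4·3160) = 1.018 mm
δ = Σδ_i = -2.059 mm.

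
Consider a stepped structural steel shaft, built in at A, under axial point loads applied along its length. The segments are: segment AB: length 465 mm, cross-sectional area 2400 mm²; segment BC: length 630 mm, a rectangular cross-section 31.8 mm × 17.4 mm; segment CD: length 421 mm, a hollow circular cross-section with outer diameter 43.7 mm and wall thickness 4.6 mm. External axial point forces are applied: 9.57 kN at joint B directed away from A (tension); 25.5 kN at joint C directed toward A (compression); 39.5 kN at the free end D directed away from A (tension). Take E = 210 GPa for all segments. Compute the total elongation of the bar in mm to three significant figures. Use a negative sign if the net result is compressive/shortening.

0.238 mm

Internal axial forces (sectioning from the free end, tension +): N_CD = 39.5 kN, N_BC = 14 kN, N_AB = 23.57 kN.
A_BC = 553.3 mm².
A_CD = 565 mm².
δ_AB = 23570·465/(2400·210000) = 0.02175 mm
δ_BC = 14000·630/(553.3·210000) = 0.07591 mm
δ_CD = 39500·421/(565·210000) = 0.1401 mm
δ = Σδ_i = 0.2378 mm.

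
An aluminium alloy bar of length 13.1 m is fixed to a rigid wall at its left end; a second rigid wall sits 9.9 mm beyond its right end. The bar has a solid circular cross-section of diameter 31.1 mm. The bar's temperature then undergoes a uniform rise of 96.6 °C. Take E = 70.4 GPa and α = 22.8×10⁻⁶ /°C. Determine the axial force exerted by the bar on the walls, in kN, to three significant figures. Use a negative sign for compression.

Free thermal expansion αLΔT = 22.8e-6 · 13100 · 96.6 = 28.85 mm.
The walls engage after the gap closes; constrained expansion = 28.85 − 9.9 = 18.95 mm.
The walls impose strain ε = −(18.95)/13100 = -1.4468e-03; σ = Eε = 70400 · -1.4468e-03 = -101.9 MPa.
Wall reaction R = σ·A = -101.9·759.6 = -77370 N = -77.37 kN.

-77.4 kN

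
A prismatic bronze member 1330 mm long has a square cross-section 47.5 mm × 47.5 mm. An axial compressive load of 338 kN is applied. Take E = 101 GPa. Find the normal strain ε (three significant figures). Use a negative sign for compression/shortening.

-0.00148

A = 2256 mm².
σ = N/A = -149.8 MPa; ε = σ/E = -149.8/101000 = -1.483e-03.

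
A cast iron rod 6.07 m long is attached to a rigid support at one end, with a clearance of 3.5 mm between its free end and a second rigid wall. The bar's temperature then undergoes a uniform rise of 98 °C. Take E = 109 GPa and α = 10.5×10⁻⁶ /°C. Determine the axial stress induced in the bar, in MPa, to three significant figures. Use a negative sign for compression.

-49.3 MPa

Free thermal expansion αLΔT = 10.5e-6 · 6070 · 98 = 6.246 mm.
The walls engage after the gap closes; constrained expansion = 6.246 − 3.5 = 2.746 mm.
The walls impose strain ε = −(2.746)/6070 = -4.5239e-04; σ = Eε = 109000 · -4.5239e-04 = -49.31 MPa.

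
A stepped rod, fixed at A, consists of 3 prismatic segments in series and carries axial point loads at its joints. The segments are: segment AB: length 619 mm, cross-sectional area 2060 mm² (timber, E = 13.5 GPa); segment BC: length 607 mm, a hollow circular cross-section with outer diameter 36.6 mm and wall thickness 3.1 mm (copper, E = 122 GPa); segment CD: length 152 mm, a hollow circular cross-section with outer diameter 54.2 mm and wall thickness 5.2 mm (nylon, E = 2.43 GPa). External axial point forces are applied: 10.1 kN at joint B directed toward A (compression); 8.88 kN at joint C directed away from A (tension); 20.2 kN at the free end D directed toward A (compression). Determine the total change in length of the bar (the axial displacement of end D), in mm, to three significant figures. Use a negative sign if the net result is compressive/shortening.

-2.23 mm

Internal axial forces (sectioning from the free end, tension +): N_CD = -20.2 kN, N_BC = -11.32 kN, N_AB = -21.42 kN.
A_BC = 326.3 mm².
A_CD = 800.5 mm².
δ_AB = -21420·619/(2060·13500) = -0.4768 mm
δ_BC = -11320·607/(326.3·122000) = -0.1726 mm
δ_CD = -20200·152/(800.5·2430) = -1.578 mm
δ = Σδ_i = -2.228 mm.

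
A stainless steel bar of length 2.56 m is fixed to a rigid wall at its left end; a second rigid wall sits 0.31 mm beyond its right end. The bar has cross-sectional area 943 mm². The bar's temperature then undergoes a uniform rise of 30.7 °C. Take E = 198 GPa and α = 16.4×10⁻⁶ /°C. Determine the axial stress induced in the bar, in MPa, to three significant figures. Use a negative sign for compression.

-75.7 MPa

Free thermal expansion αLΔT = 16.4e-6 · 2560 · 30.7 = 1.289 mm.
The walls engage after the gap closes; constrained expansion = 1.289 − 0.31 = 0.9789 mm.
The walls impose strain ε = −(0.9789)/2560 = -3.8239e-04; σ = Eε = 198000 · -3.8239e-04 = -75.71 MPa.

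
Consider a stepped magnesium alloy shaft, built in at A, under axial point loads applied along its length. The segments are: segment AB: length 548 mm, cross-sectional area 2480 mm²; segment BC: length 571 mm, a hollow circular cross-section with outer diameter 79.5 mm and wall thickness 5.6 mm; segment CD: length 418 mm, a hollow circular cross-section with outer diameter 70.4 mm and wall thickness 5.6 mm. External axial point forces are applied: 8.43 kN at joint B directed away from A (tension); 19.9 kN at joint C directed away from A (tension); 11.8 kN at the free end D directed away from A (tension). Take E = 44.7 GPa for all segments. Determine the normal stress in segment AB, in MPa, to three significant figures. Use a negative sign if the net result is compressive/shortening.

Internal axial forces (sectioning from the free end, tension +): N_CD = 11.8 kN, N_BC = 31.7 kN, N_AB = 40.13 kN.
σ_AB = N_AB/A_AB = 40130/2480 = 16.18 MPa.

16.2 MPa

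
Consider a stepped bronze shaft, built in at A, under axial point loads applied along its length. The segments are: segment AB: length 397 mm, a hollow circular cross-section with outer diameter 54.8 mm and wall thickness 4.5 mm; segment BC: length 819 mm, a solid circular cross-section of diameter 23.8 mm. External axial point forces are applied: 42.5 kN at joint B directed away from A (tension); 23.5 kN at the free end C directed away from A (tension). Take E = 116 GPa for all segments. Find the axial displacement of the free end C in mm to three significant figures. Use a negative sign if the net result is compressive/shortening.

0.691 mm

Internal axial forces (sectioning from the free end, tension +): N_BC = 23.5 kN, N_AB = 66 kN.
A_AB = 711.1 mm².
A_BC = 444.9 mm².
δ_AB = 66000·397/(711.1·116000) = 0.3176 mm
δ_BC = 23500·819/(444.9·116000) = 0.3729 mm
δ = Σδ_i = 0.6906 mm.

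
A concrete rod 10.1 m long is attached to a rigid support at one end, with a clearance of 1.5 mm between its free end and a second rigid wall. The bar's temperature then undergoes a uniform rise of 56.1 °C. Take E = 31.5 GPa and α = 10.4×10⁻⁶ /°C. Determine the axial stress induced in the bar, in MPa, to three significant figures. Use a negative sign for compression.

-13.7 MPa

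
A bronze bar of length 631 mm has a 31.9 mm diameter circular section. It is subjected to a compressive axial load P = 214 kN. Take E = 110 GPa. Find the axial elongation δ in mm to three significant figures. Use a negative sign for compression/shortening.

A = 799.2 mm².
δ_mech = NL/(AE) = -214000·631/(799.2·110000) = -1.536 mm.

-1.54 mm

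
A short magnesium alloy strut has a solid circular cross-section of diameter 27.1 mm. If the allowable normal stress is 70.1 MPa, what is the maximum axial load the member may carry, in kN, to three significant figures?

40.4 kN

A = 576.8 mm².
P_max = σ_allow · A = 70.1 · 576.8 = 40430 N = 40.43 kN.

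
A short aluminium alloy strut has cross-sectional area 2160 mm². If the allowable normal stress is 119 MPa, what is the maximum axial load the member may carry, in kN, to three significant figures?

257 kN

P_max = σ_allow · A = 119 · 2160 = 257000 N = 257 kN.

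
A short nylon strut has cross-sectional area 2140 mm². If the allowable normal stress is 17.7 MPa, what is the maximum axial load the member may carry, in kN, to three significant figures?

37.9 kN

P_max = σ_allow · A = 17.7 · 2140 = 37880 N = 37.88 kN.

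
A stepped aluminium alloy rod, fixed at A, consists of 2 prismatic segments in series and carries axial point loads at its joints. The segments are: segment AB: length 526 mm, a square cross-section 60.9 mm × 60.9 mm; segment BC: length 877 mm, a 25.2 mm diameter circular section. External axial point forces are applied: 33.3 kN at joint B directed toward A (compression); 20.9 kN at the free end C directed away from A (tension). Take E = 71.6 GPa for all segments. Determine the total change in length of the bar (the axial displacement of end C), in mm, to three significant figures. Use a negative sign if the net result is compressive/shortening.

Internal axial forces (sectioning from the free end, tension +): N_BC = 20.9 kN, N_AB = -12.4 kN.
A_AB = 3709 mm².
A_BC = 498.8 mm².
δ_AB = -12400·526/(3709·71600) = -0.02456 mm
δ_BC = 20900·877/(498.8·71600) = 0.5133 mm
δ = Σδ_i = 0.4887 mm.

0.489 mm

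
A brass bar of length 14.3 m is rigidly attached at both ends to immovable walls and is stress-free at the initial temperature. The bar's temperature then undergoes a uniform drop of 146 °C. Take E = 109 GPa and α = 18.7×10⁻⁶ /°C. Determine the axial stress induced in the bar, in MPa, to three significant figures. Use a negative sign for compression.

298 MPa

Free thermal expansion αLΔT = 18.7e-6 · 14300 · -146 = -39.04 mm.
The walls impose strain ε = −(-39.04)/14300 = 2.7302e-03; σ = Eε = 109000 · 2.7302e-03 = 297.6 MPa.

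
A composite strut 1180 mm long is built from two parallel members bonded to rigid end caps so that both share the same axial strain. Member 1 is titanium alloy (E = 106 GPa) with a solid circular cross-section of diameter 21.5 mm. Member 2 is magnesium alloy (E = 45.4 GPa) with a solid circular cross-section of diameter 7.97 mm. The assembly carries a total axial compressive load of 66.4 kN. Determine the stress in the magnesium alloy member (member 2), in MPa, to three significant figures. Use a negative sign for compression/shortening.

A_1 = 363.1 mm².
A_2 = 49.89 mm².
Equal strain + equilibrium ⇒ each member carries load in proportion to AE: A₁E₁ = 38480000 N, A₂E₂ = 2265000 N, ΣAE = 40750000 N.
σ₂ = P·E₂/ΣAE = -66400·45400/40750000 = -73.98 MPa.

-74.0 MPa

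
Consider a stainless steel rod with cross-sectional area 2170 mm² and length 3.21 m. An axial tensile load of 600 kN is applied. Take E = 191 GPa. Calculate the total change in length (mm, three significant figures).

4.65 mm

δ_mech = NL/(AE) = 600000·3210/(2170·191000) = 4.647 mm.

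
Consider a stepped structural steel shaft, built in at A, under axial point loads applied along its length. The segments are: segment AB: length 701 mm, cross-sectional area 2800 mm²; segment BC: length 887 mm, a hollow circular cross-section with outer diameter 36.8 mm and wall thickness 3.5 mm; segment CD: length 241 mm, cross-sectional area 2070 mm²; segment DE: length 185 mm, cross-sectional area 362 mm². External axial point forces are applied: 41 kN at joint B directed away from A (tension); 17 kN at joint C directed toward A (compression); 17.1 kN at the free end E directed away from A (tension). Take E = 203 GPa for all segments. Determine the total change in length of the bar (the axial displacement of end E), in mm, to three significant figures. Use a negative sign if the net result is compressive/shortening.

0.105 mm

Internal axial forces (sectioning from the free end, tension +): N_DE = 17.1 kN, N_CD = 17.1 kN, N_BC = 0.1 kN, N_AB = 41.1 kN.
A_BC = 366.2 mm².
δ_AB = 41100·701/(2800·203000) = 0.05069 mm
δ_BC = 100·887/(366.2·203000) = 0.001193 mm
δ_CD = 17100·241/(2070·203000) = 0.009807 mm
δ_DE = 17100·185/(362·203000) = 0.04305 mm
δ = Σδ_i = 0.1047 mm.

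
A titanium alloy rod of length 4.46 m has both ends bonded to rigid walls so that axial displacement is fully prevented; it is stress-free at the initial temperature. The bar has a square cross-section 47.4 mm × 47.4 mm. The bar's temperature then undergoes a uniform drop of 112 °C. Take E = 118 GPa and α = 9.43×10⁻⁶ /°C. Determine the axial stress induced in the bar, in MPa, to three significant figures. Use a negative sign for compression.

125 MPa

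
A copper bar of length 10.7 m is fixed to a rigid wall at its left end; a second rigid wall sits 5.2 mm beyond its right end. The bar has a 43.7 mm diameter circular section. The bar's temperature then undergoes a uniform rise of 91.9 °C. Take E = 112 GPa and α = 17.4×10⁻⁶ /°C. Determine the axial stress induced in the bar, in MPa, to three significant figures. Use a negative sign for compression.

Free thermal expansion αLΔT = 17.4e-6 · 10700 · 91.9 = 17.11 mm.
The walls engage after the gap closes; constrained expansion = 17.11 − 5.2 = 11.91 mm.
The walls impose strain ε = −(11.91)/10700 = -1.1131e-03; σ = Eε = 112000 · -1.1131e-03 = -124.7 MPa.

-125 MPa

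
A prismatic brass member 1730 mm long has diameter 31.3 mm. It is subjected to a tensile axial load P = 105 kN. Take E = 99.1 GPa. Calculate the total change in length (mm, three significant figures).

2.38 mm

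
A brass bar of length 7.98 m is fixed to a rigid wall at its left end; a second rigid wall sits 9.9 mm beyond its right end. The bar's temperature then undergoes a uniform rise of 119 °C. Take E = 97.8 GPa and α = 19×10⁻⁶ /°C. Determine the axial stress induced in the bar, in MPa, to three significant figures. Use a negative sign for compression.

Free thermal expansion αLΔT = 19e-6 · 7980 · 119 = 18.04 mm.
The walls engage after the gap closes; constrained expansion = 18.04 − 9.9 = 8.143 mm.
The walls impose strain ε = −(8.143)/7980 = -1.0204e-03; σ = Eε = 97800 · -1.0204e-03 = -99.79 MPa.

-99.8 MPa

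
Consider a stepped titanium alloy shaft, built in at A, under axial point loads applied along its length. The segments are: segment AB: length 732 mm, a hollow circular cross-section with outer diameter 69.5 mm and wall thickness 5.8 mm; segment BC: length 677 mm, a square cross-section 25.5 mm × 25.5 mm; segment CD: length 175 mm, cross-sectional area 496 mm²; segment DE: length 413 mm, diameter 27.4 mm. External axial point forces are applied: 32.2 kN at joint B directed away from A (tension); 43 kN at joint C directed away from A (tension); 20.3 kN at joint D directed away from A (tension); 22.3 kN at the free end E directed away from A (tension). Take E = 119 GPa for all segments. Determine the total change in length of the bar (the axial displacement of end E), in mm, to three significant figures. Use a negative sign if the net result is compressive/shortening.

1.63 mm

Internal axial forces (sectioning from the free end, tension +): N_DE = 22.3 kN, N_CD = 42.6 kN, N_BC = 85.6 kN, N_AB = 117.8 kN.
A_AB = 1161 mm².
A_BC = 650.2 mm².
A_DE = 589.6 mm².
δ_AB = 117800·732/(1161·119000) = 0.6243 mm
δ_BC = 85600·677/(650.2·119000) = 0.7489 mm
δ_CD = 42600·175/(496·119000) = 0.1263 mm
δ_DE = 22300·413/(589.6·119000) = 0.1313 mm
δ = Σδ_i = 1.631 mm.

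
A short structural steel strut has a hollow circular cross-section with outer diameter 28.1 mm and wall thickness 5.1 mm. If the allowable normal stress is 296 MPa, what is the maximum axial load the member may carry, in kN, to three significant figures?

109 kN

A = 368.5 mm².
P_max = σ_allow · A = 296 · 368.5 = 109100 N = 109.1 kN.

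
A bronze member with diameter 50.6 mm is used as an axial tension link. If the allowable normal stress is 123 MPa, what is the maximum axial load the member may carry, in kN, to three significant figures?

A = 2011 mm².
P_max = σ_allow · A = 123 · 2011 = 247300 N = 247.3 kN.

247 kN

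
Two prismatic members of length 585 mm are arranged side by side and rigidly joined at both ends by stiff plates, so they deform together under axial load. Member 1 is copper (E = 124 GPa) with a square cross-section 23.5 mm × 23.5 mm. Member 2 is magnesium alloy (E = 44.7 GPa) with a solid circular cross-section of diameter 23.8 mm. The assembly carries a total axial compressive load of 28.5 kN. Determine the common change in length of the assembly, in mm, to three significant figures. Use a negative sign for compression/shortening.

-0.189 mm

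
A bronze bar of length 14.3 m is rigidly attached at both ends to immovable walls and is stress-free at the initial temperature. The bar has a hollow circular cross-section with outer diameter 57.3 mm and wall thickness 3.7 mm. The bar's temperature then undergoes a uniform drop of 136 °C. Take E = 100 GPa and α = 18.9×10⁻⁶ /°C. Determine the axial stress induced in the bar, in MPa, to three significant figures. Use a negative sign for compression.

257 MPa

Free thermal expansion αLΔT = 18.9e-6 · 14300 · -136 = -36.76 mm.
The walls impose strain ε = −(-36.76)/14300 = 2.5704e-03; σ = Eε = 100000 · 2.5704e-03 = 257 MPa.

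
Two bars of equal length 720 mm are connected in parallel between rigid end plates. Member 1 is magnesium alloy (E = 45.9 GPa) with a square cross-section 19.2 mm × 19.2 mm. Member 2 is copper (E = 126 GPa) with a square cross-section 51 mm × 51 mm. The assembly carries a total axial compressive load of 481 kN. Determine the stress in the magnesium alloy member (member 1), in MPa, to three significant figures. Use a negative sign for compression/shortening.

-64.1 MPa

A_1 = 368.6 mm².
A_2 = 2601 mm².
Equal strain + equilibrium ⇒ each member carries load in proportion to AE: A₁E₁ = 16920000 N, A₂E₂ = 327700000 N, ΣAE = 344600000 N.
σ₁ = P·E₁/ΣAE = -481000·45900/344600000 = -64.06 MPa.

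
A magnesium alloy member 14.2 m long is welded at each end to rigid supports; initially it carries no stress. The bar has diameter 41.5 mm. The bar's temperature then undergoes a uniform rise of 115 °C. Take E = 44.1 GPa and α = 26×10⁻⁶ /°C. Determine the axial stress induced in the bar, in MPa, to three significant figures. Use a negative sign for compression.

Free thermal expansion αLΔT = 26e-6 · 14200 · 115 = 42.46 mm.
The walls impose strain ε = −(42.46)/14200 = -2.9900e-03; σ = Eε = 44100 · -2.9900e-03 = -131.9 MPa.

-132 MPa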